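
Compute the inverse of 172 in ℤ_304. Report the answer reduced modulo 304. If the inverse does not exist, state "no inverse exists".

Euclidean algorithm on 304, 172:
304 = 1×172 + 132
172 = 1×132 + 40
132 = 3×40 + 12
40 = 3×12 + 4
12 = 3×4 + 0
gcd(172, 304) = 4 ≠ 1, so 172 has no multiplicative inverse modulo 304.

no inverse exists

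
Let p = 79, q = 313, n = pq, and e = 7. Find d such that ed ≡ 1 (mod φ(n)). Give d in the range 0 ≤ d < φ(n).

φ(n) = (p−1)(q−1) = 78·312 = 24336.
Need d with 7·d ≡ 1 (mod 24336). Apply the extended Euclidean algorithm:
24336 = 3476×7 + 4
7 = 1×4 + 3
4 = 1×3 + 1
3 = 3×1 + 0
Back-substitute:
1 = 4 − 3
1 = −7 + 2·4
1 = 2·24336 − 6953·7
So 7·(-6953) ≡ 1 (mod 24336), hence d ≡ -6953 ≡ 17383 (mod 24336).

17383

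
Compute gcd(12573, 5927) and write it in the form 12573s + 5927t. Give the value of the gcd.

Apply Euclid's algorithm to 12573 and 5927:
12573 = 2·5927 + 719
5927 = 8·719 + 175
719 = 4·175 + 19
175 = 9·19 + 4
19 = 4·4 + 3
4 = 1·3 + 1
3 = 3·1 + 0
gcd(12573, 5927) = 1.
Back-substituting:
1 = 4 − 3
1 = −19 + 5·4
1 = 5·175 − 46·19
1 = −46·719 + 189·175
1 = 189·5927 − 1558·719
1 = −1558·12573 + 3305·5927
So 1 = (-1558)·12573 + (3305)·5927.

1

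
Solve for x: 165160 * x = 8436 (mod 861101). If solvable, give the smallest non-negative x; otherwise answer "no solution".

135161

First find gcd(165160, 861101):
861101 = 5·165160 + 35301
165160 = 4·35301 + 23956
35301 = 1·23956 + 11345
23956 = 2·11345 + 1266
11345 = 8·1266 + 1217
1266 = 1·1217 + 49
1217 = 24·49 + 41
49 = 1·41 + 8
41 = 5·8 + 1
8 = 8·1 + 0
gcd = 1, so a unique solution mod 861101 exists.
Back-substitute for the Bézout coefficients:
1 = 41 − 5·8
1 = −5·49 + 6·41
1 = 6·1217 − 149·49
1 = −149·1266 + 155·1217
1 = 155·11345 − 1389·1266
1 = −1389·23956 + 2933·11345
1 = 2933·35301 − 4322·23956
1 = −4322·165160 + 20221·35301
1 = 20221·861101 − 105427·165160
So 165160·(-105427) ≡ 1 (mod 861101), giving 165160⁻¹ ≡ 755674.
x ≡ 165160⁻¹·8436 ≡ 755674·8436 ≡ 135161 (mod 861101).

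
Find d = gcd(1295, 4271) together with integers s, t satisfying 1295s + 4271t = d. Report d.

Apply Euclid's algorithm to 4271 and 1295:
4271 = 3×1295 + 386
1295 = 3×386 + 137
386 = 2×137 + 112
137 = 1×112 + 25
112 = 4×25 + 12
25 = 2×12 + 1
12 = 12×1 + 0
gcd(1295, 4271) = 1.
Working backward:
1 = 25 − 2·12
1 = −2·112 + 9·25
1 = 9·137 − 11·112
1 = −11·386 + 31·137
1 = 31·1295 − 104·386
1 = −104·4271 + 343·1295
So 1 = (-104)·4271 + (343)·1295.

1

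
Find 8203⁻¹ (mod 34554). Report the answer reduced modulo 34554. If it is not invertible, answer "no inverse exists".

Euclidean algorithm on 34554, 8203:
34554 = 4*8203 + 1742
8203 = 4*1742 + 1235
1742 = 1*1235 + 507
1235 = 2*507 + 221
507 = 2*221 + 65
221 = 3*65 + 26
65 = 2*26 + 13
26 = 2*13 + 0
gcd(8203, 34554) = 13 ≠ 1, so 8203 has no multiplicative inverse modulo 34554.

no inverse exists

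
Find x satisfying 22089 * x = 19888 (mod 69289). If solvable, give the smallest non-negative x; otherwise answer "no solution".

50193

First find gcd(22089, 69289):
69289 = 3×22089 + 3022
22089 = 7×3022 + 935
3022 = 3×935 + 217
935 = 4×217 + 67
217 = 3×67 + 16
67 = 4×16 + 3
16 = 5×3 + 1
3 = 3×1 + 0
gcd = 1, so a unique solution mod 69289 exists.
Back-substitute for the Bézout coefficients:
1 = 16 − 5·3
1 = −5·67 + 21·16
1 = 21·217 − 68·67
1 = −68·935 + 293·217
1 = 293·3022 − 947·935
1 = −947·22089 + 6922·3022
1 = 6922·69289 − 21713·22089
So 22089·(-21713) ≡ 1 (mod 69289), giving 22089⁻¹ ≡ 47576.
x ≡ 22089⁻¹·19888 ≡ 47576·19888 ≡ 50193 (mod 69289).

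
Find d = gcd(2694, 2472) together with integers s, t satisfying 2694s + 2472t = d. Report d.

6

Repeated division:
2694 = 1*2472 + 222
2472 = 11*222 + 30
222 = 7*30 + 12
30 = 2*12 + 6
12 = 2*6 + 0
gcd(2694, 2472) = 6.
Express as a combination:
6 = 30 − 2·12
6 = −2·222 + 15·30
6 = 15·2472 − 167·222
6 = −167·2694 + 182·2472
So 6 = (-167)·2694 + (182)·2472.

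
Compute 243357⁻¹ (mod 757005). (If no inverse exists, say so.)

no inverse exists

Euclidean algorithm on 757005, 243357:
757005 = 3*243357 + 26934
243357 = 9*26934 + 951
26934 = 28*951 + 306
951 = 3*306 + 33
306 = 9*33 + 9
33 = 3*9 + 6
9 = 1*6 + 3
6 = 2*3 + 0
Since gcd = 3 > 1, 243357 is not a unit mod 757005.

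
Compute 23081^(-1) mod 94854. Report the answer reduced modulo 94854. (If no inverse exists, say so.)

11285

Run Euclid on (94854, 23081):
94854 = 4×23081 + 2530
23081 = 9×2530 + 311
2530 = 8×311 + 42
311 = 7×42 + 17
42 = 2×17 + 8
17 = 2×8 + 1
8 = 8×1 + 0
Since gcd(23081, 94854) = 1, back-substitute to write 1 as a combination:
1 = 17 − 2·8
1 = −2·42 + 5·17
1 = 5·311 − 37·42
1 = −37·2530 + 301·311
1 = 301·23081 − 2746·2530
1 = −2746·94854 + 11285·23081
So 23081·11285 ≡ 1 (mod 94854).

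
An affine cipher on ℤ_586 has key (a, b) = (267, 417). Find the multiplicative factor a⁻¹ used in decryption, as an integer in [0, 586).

169

Extended Euclidean algorithm:
586 = 2×267 + 52
267 = 5×52 + 7
52 = 7×7 + 3
7 = 2×3 + 1
3 = 3×1 + 0
The gcd is 1. Working backward:
1 = 7 − 2·3
1 = −2·52 + 15·7
1 = 15·267 − 77·52
1 = −77·586 + 169·267
So 267·169 ≡ 1 (mod 586).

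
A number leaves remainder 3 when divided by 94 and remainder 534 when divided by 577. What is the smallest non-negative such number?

10343

Write x = 3 + 94·k. Then 94·k ≡ 534 − 3 ≡ 531 (mod 577).
Need 94⁻¹ mod 577. Extended Euclid on (577, 94):
577 = 6×94 + 13
94 = 7×13 + 3
13 = 4×3 + 1
3 = 3×1 + 0
Back-substitute:
1 = 13 − 4·3
1 = −4·94 + 29·13
1 = 29·577 − 178·94
94⁻¹ ≡ 399 (mod 577), so k ≡ 399·531 ≡ 110 (mod 577).
x = 3 + 94·110 = 10343.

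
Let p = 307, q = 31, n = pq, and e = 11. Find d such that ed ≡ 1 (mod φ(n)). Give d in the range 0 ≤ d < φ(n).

φ(n) = (p−1)(q−1) = 306·30 = 9180.
Need d with 11·d ≡ 1 (mod 9180). Apply the extended Euclidean algorithm:
9180 = 834·11 + 6
11 = 1·6 + 5
6 = 1·5 + 1
5 = 5·1 + 0
Back-substitute:
1 = 6 − 5
1 = −11 + 2·6
1 = 2·9180 − 1669·11
So 11·(-1669) ≡ 1 (mod 9180), hence d ≡ -1669 ≡ 7511 (mod 9180).

7511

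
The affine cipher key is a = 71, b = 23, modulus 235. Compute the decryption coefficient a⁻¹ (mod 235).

Run Euclid on (235, 71):
235 = 3*71 + 22
71 = 3*22 + 5
22 = 4*5 + 2
5 = 2*2 + 1
2 = 2*1 + 0
Since gcd(71, 235) = 1, back-substitute to write 1 as a combination:
1 = 5 − 2·2
1 = −2·22 + 9·5
1 = 9·71 − 29·22
1 = −29·235 + 96·71
So 71·96 ≡ 1 (mod 235).

96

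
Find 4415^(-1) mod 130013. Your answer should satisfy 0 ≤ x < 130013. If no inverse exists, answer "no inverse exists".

Apply the Euclidean algorithm to 130013 and 4415:
130013 = 29·4415 + 1978
4415 = 2·1978 + 459
1978 = 4·459 + 142
459 = 3·142 + 33
142 = 4·33 + 10
33 = 3·10 + 3
10 = 3·3 + 1
3 = 3·1 + 0
Since gcd(4415, 130013) = 1, back-substitute to write 1 as a combination:
1 = 10 − 3·3
1 = −3·33 + 10·10
1 = 10·142 − 43·33
1 = −43·459 + 139·142
1 = 139·1978 − 599·459
1 = −599·4415 + 1337·1978
1 = 1337·130013 − 39372·4415
So 4415·(-39372) ≡ 1 (mod 130013), and -39372 ≡ 90641 (mod 130013).

90641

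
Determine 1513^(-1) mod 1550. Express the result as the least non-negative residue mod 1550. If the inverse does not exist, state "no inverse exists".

Extended Euclidean algorithm:
1550 = 1×1513 + 37
1513 = 40×37 + 33
37 = 1×33 + 4
33 = 8×4 + 1
4 = 4×1 + 0
The gcd is 1. Working backward:
1 = 33 − 8·4
1 = −8·37 + 9·33
1 = 9·1513 − 368·37
1 = −368·1550 + 377·1513
So 1513·377 ≡ 1 (mod 1550).

377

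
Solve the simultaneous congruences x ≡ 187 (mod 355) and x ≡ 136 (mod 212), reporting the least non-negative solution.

Write x = 187 + 355·k. Then 355·k ≡ 136 − 187 ≡ 161 (mod 212).
Need 355⁻¹ mod 212. Extended Euclid on (212, 143):
212 = 1*143 + 69
143 = 2*69 + 5
69 = 13*5 + 4
5 = 1*4 + 1
4 = 4*1 + 0
Back-substitute:
1 = 5 − 4
1 = −69 + 14·5
1 = 14·143 − 29·69
1 = −29·212 + 43·143
355⁻¹ ≡ 43 (mod 212), so k ≡ 43·161 ≡ 139 (mod 212).
x = 187 + 355·139 = 49532.

49532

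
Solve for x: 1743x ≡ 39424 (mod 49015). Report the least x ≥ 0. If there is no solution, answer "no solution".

First find gcd(1743, 49015):
49015 = 28*1743 + 211
1743 = 8*211 + 55
211 = 3*55 + 46
55 = 1*46 + 9
46 = 5*9 + 1
9 = 9*1 + 0
gcd = 1, so a unique solution mod 49015 exists.
Back-substitute for the Bézout coefficients:
1 = 46 − 5·9
1 = −5·55 + 6·46
1 = 6·211 − 23·55
1 = −23·1743 + 190·211
1 = 190·49015 − 5343·1743
So 1743·(-5343) ≡ 1 (mod 49015), giving 1743⁻¹ ≡ 43672.
x ≡ 1743⁻¹·39424 ≡ 43672·39424 ≡ 24038 (mod 49015).

24038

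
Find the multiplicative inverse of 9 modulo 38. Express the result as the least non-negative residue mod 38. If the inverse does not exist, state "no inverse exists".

17

Apply the Euclidean algorithm to 38 and 9:
38 = 4*9 + 2
9 = 4*2 + 1
2 = 2*1 + 0
The gcd is 1. Working backward:
1 = 9 − 4·2
1 = −4·38 + 17·9
So 9·17 ≡ 1 (mod 38).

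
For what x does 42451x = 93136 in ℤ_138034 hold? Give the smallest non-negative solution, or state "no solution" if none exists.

First find gcd(42451, 138034):
138034 = 3*42451 + 10681
42451 = 3*10681 + 10408
10681 = 1*10408 + 273
10408 = 38*273 + 34
273 = 8*34 + 1
34 = 34*1 + 0
gcd = 1, so a unique solution mod 138034 exists.
Back-substitute for the Bézout coefficients:
1 = 273 − 8·34
1 = −8·10408 + 305·273
1 = 305·10681 − 313·10408
1 = −313·42451 + 1244·10681
1 = 1244·138034 − 4045·42451
So 42451·(-4045) ≡ 1 (mod 138034), giving 42451⁻¹ ≡ 133989.
x ≡ 42451⁻¹·93136 ≡ 133989·93136 ≡ 97700 (mod 138034).

97700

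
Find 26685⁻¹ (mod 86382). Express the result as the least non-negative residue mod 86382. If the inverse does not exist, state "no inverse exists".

Euclidean algorithm on 86382, 26685:
86382 = 3·26685 + 6327
26685 = 4·6327 + 1377
6327 = 4·1377 + 819
1377 = 1·819 + 558
819 = 1·558 + 261
558 = 2·261 + 36
261 = 7·36 + 9
36 = 4·9 + 0
gcd(26685, 86382) = 9 ≠ 1, so 26685 has no multiplicative inverse modulo 86382.

no inverse exists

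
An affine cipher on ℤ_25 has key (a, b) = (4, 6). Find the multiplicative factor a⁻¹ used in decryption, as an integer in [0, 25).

19

gcd(25, 4) by repeated division:
25 = 6*4 + 1
4 = 4*1 + 0
Since gcd(4, 25) = 1, back-substitute to write 1 as a combination:
1 = 25 − 6·4
So 4·(-6) ≡ 1 (mod 25), and -6 ≡ 19 (mod 25).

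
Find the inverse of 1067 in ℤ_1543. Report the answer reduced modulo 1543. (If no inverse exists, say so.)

Extended Euclidean algorithm:
1543 = 1×1067 + 476
1067 = 2×476 + 115
476 = 4×115 + 16
115 = 7×16 + 3
16 = 5×3 + 1
3 = 3×1 + 0
gcd = 1, so the inverse exists. Back-substitute:
1 = 16 − 5·3
1 = −5·115 + 36·16
1 = 36·476 − 149·115
1 = −149·1067 + 334·476
1 = 334·1543 − 483·1067
So 1067·(-483) ≡ 1 (mod 1543), and -483 ≡ 1060 (mod 1543).

1060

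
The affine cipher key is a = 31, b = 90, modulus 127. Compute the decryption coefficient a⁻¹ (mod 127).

Run Euclid on (127, 31):
127 = 4·31 + 3
31 = 10·3 + 1
3 = 3·1 + 0
The gcd is 1. Working backward:
1 = 31 − 10·3
1 = −10·127 + 41·31
So 31·41 ≡ 1 (mod 127).

41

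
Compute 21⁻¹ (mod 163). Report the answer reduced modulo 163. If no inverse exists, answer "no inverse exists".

Extended Euclidean algorithm:
163 = 7·21 + 16
21 = 1·16 + 5
16 = 3·5 + 1
5 = 5·1 + 0
Since gcd(21, 163) = 1, back-substitute to write 1 as a combination:
1 = 16 − 3·5
1 = −3·21 + 4·16
1 = 4·163 − 31·21
Thus 21·(-31) ≡ 1 (mod 163); reducing, -31 mod 163 = 132.

132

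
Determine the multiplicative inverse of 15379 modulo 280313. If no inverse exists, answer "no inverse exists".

Run Euclid on (280313, 15379):
280313 = 18*15379 + 3491
15379 = 4*3491 + 1415
3491 = 2*1415 + 661
1415 = 2*661 + 93
661 = 7*93 + 10
93 = 9*10 + 3
10 = 3*3 + 1
3 = 3*1 + 0
gcd = 1, so the inverse exists. Back-substitute:
1 = 10 − 3·3
1 = −3·93 + 28·10
1 = 28·661 − 199·93
1 = −199·1415 + 426·661
1 = 426·3491 − 1051·1415
1 = −1051·15379 + 4630·3491
1 = 4630·280313 − 84391·15379
Thus 15379·(-84391) ≡ 1 (mod 280313); reducing, -84391 mod 280313 = 195922.

195922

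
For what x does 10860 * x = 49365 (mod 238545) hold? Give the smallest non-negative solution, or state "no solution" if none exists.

13074

First find gcd(10860, 238545):
238545 = 21×10860 + 10485
10860 = 1×10485 + 375
10485 = 27×375 + 360
375 = 1×360 + 15
360 = 24×15 + 0
gcd = 15 and 15 | 49365, so solutions exist. Divide through by 15: 724x ≡ 3291 (mod 15903).
Now find 724⁻¹ mod 15903:
15903 = 21*724 + 699
724 = 1*699 + 25
699 = 27*25 + 24
25 = 1*24 + 1
24 = 24*1 + 0
Back-substitute:
1 = 25 − 24
1 = −699 + 28·25
1 = 28·724 − 29·699
1 = −29·15903 + 637·724
So 724⁻¹ ≡ 637 (mod 15903).
Then x ≡ 637·3291 ≡ 13074 (mod 15903); the smallest non-negative solution is x = 13074.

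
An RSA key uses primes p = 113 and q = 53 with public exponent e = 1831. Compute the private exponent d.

φ(n) = (p−1)(q−1) = 112·52 = 5824.
Need d with 1831·d ≡ 1 (mod 5824). Apply the extended Euclidean algorithm:
5824 = 3×1831 + 331
1831 = 5×331 + 176
331 = 1×176 + 155
176 = 1×155 + 21
155 = 7×21 + 8
21 = 2×8 + 5
8 = 1×5 + 3
5 = 1×3 + 2
3 = 1×2 + 1
2 = 2×1 + 0
Back-substitute:
1 = 3 − 2
1 = −5 + 2·3
1 = 2·8 − 3·5
1 = −3·21 + 8·8
1 = 8·155 − 59·21
1 = −59·176 + 67·155
1 = 67·331 − 126·176
1 = −126·1831 + 697·331
1 = 697·5824 − 2217·1831
So 1831·(-2217) ≡ 1 (mod 5824), hence d ≡ -2217 ≡ 3607 (mod 5824).

3607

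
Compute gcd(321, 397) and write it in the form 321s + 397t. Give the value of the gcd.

Apply Euclid's algorithm to 397 and 321:
397 = 1*321 + 76
321 = 4*76 + 17
76 = 4*17 + 8
17 = 2*8 + 1
8 = 8*1 + 0
gcd(321, 397) = 1.
Express as a combination:
1 = 17 − 2·8
1 = −2·76 + 9·17
1 = 9·321 − 38·76
1 = −38·397 + 47·321
So 1 = (-38)·397 + (47)·321.

1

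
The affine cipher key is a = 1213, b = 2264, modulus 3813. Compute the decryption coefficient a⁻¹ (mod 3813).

3046

Run Euclid on (3813, 1213):
3813 = 3·1213 + 174
1213 = 6·174 + 169
174 = 1·169 + 5
169 = 33·5 + 4
5 = 1·4 + 1
4 = 4·1 + 0
The gcd is 1. Working backward:
1 = 5 − 4
1 = −169 + 34·5
1 = 34·174 − 35·169
1 = −35·1213 + 244·174
1 = 244·3813 − 767·1213
Hence 1213⁻¹ ≡ -767 ≡ 3046 (mod 3813).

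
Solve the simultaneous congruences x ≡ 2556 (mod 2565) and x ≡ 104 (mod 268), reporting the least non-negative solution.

33336

Write x = 2556 + 2565·k. Then 2565·k ≡ 104 − 2556 ≡ 228 (mod 268).
Need 2565⁻¹ mod 268. Extended Euclid on (268, 153):
268 = 1·153 + 115
153 = 1·115 + 38
115 = 3·38 + 1
38 = 38·1 + 0
Back-substitute:
1 = 115 − 3·38
1 = −3·153 + 4·115
1 = 4·268 − 7·153
2565⁻¹ ≡ 261 (mod 268), so k ≡ 261·228 ≡ 12 (mod 268).
x = 2556 + 2565·12 = 33336.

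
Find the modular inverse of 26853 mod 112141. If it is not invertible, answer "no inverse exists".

Extended Euclidean algorithm:
112141 = 4*26853 + 4729
26853 = 5*4729 + 3208
4729 = 1*3208 + 1521
3208 = 2*1521 + 166
1521 = 9*166 + 27
166 = 6*27 + 4
27 = 6*4 + 3
4 = 1*3 + 1
3 = 3*1 + 0
Since gcd(26853, 112141) = 1, back-substitute to write 1 as a combination:
1 = 4 − 3
1 = −27 + 7·4
1 = 7·166 − 43·27
1 = −43·1521 + 394·166
1 = 394·3208 − 831·1521
1 = −831·4729 + 1225·3208
1 = 1225·26853 − 6956·4729
1 = −6956·112141 + 29049·26853
So 26853·29049 ≡ 1 (mod 112141).

29049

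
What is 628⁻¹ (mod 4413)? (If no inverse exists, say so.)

Apply the Euclidean algorithm to 4413 and 628:
4413 = 7*628 + 17
628 = 36*17 + 16
17 = 1*16 + 1
16 = 16*1 + 0
The gcd is 1. Working backward:
1 = 17 − 16
1 = −628 + 37·17
1 = 37·4413 − 260·628
Hence 628⁻¹ ≡ -260 ≡ 4153 (mod 4413).

4153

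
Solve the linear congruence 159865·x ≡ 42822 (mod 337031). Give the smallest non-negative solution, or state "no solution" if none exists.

First find gcd(159865, 337031):
337031 = 2·159865 + 17301
159865 = 9·17301 + 4156
17301 = 4·4156 + 677
4156 = 6·677 + 94
677 = 7·94 + 19
94 = 4·19 + 18
19 = 1·18 + 1
18 = 18·1 + 0
gcd = 1, so a unique solution mod 337031 exists.
Back-substitute for the Bézout coefficients:
1 = 19 − 18
1 = −94 + 5·19
1 = 5·677 − 36·94
1 = −36·4156 + 221·677
1 = 221·17301 − 920·4156
1 = −920·159865 + 8501·17301
1 = 8501·337031 − 17922·159865
So 159865·(-17922) ≡ 1 (mod 337031), giving 159865⁻¹ ≡ 319109.
x ≡ 159865⁻¹·42822 ≡ 319109·42822 ≡ 300734 (mod 337031).

300734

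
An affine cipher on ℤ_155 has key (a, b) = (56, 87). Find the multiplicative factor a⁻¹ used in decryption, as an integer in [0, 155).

Apply the Euclidean algorithm to 155 and 56:
155 = 2×56 + 43
56 = 1×43 + 13
43 = 3×13 + 4
13 = 3×4 + 1
4 = 4×1 + 0
The gcd is 1. Working backward:
1 = 13 − 3·4
1 = −3·43 + 10·13
1 = 10·56 − 13·43
1 = −13·155 + 36·56
So 56·36 ≡ 1 (mod 155).

36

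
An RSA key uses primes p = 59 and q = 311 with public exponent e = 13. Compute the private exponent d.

16597

φ(n) = (p−1)(q−1) = 58·310 = 17980.
Need d with 13·d ≡ 1 (mod 17980). Apply the extended Euclidean algorithm:
17980 = 1383*13 + 1
13 = 13*1 + 0
Back-substitute:
1 = 17980 − 1383·13
So 13·(-1383) ≡ 1 (mod 17980), hence d ≡ -1383 ≡ 16597 (mod 17980).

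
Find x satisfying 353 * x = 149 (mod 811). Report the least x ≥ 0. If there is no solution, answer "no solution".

561

First find gcd(353, 811):
811 = 2*353 + 105
353 = 3*105 + 38
105 = 2*38 + 29
38 = 1*29 + 9
29 = 3*9 + 2
9 = 4*2 + 1
2 = 2*1 + 0
gcd = 1, so a unique solution mod 811 exists.
Back-substitute for the Bézout coefficients:
1 = 9 − 4·2
1 = −4·29 + 13·9
1 = 13·38 − 17·29
1 = −17·105 + 47·38
1 = 47·353 − 158·105
1 = −158·811 + 363·353
So 353·(363) ≡ 1 (mod 811), giving 353⁻¹ ≡ 363.
x ≡ 353⁻¹·149 ≡ 363·149 ≡ 561 (mod 811).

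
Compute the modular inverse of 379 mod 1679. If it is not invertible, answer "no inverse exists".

412

Apply the Euclidean algorithm to 1679 and 379:
1679 = 4*379 + 163
379 = 2*163 + 53
163 = 3*53 + 4
53 = 13*4 + 1
4 = 4*1 + 0
gcd = 1, so the inverse exists. Back-substitute:
1 = 53 − 13·4
1 = −13·163 + 40·53
1 = 40·379 − 93·163
1 = −93·1679 + 412·379
So 379·412 ≡ 1 (mod 1679).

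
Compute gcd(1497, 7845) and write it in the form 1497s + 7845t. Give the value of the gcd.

3

Apply Euclid's algorithm to 7845 and 1497:
7845 = 5*1497 + 360
1497 = 4*360 + 57
360 = 6*57 + 18
57 = 3*18 + 3
18 = 6*3 + 0
gcd(1497, 7845) = 3.
Working backward:
3 = 57 − 3·18
3 = −3·360 + 19·57
3 = 19·1497 − 79·360
3 = −79·7845 + 414·1497
So 3 = (-79)·7845 + (414)·1497.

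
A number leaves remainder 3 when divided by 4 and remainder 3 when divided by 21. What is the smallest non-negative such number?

Write x = 3 + 4·k. Then 4·k ≡ 3 − 3 ≡ 0 (mod 21).
Need 4⁻¹ mod 21. Extended Euclid on (21, 4):
21 = 5*4 + 1
4 = 4*1 + 0
Back-substitute:
1 = 21 − 5·4
4⁻¹ ≡ 16 (mod 21), so k ≡ 16·0 ≡ 0 (mod 21).
x = 3 + 4·0 = 3.

3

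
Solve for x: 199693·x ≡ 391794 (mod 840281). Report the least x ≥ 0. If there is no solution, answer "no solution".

First find gcd(199693, 840281):
840281 = 4*199693 + 41509
199693 = 4*41509 + 33657
41509 = 1*33657 + 7852
33657 = 4*7852 + 2249
7852 = 3*2249 + 1105
2249 = 2*1105 + 39
1105 = 28*39 + 13
39 = 3*13 + 0
gcd = 13 and 13 | 391794, so solutions exist. Divide through by 13: 15361x ≡ 30138 (mod 64637).
Now find 15361⁻¹ mod 64637:
64637 = 4×15361 + 3193
15361 = 4×3193 + 2589
3193 = 1×2589 + 604
2589 = 4×604 + 173
604 = 3×173 + 85
173 = 2×85 + 3
85 = 28×3 + 1
3 = 3×1 + 0
Back-substitute:
1 = 85 − 28·3
1 = −28·173 + 57·85
1 = 57·604 − 199·173
1 = −199·2589 + 853·604
1 = 853·3193 − 1052·2589
1 = −1052·15361 + 5061·3193
1 = 5061·64637 − 21296·15361
So 15361·(-21296) ≡ 1 (mod 64637), i.e. 15361⁻¹ ≡ 43341.
Then x ≡ 43341·30138 ≡ 26562 (mod 64637); the smallest non-negative solution is x = 26562.

26562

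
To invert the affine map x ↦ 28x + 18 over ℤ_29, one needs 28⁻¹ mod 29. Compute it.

28

Extended Euclidean algorithm:
29 = 1*28 + 1
28 = 28*1 + 0
gcd = 1, so the inverse exists. Back-substitute:
1 = 29 − 28
So 28·(-1) ≡ 1 (mod 29), and -1 ≡ 28 (mod 29).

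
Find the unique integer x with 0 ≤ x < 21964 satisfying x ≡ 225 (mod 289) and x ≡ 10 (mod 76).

Write x = 225 + 289·k. Then 289·k ≡ 10 − 225 ≡ 13 (mod 76).
Need 289⁻¹ mod 76. Extended Euclid on (76, 61):
76 = 1×61 + 15
61 = 4×15 + 1
15 = 15×1 + 0
Back-substitute:
1 = 61 − 4·15
1 = −4·76 + 5·61
289⁻¹ ≡ 5 (mod 76), so k ≡ 5·13 ≡ 65 (mod 76).
x = 225 + 289·65 = 19010.

19010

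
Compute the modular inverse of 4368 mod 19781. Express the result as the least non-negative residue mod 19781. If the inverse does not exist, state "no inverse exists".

Apply the Euclidean algorithm to 19781 and 4368:
19781 = 4*4368 + 2309
4368 = 1*2309 + 2059
2309 = 1*2059 + 250
2059 = 8*250 + 59
250 = 4*59 + 14
59 = 4*14 + 3
14 = 4*3 + 2
3 = 1*2 + 1
2 = 2*1 + 0
The gcd is 1. Working backward:
1 = 3 − 2
1 = −14 + 5·3
1 = 5·59 − 21·14
1 = −21·250 + 89·59
1 = 89·2059 − 733·250
1 = −733·2309 + 822·2059
1 = 822·4368 − 1555·2309
1 = −1555·19781 + 7042·4368
So 4368·7042 ≡ 1 (mod 19781).

7042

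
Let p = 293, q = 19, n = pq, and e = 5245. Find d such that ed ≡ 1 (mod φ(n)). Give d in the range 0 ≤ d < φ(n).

2389

φ(n) = (p−1)(q−1) = 292·18 = 5256.
Need d with 5245·d ≡ 1 (mod 5256). Apply the extended Euclidean algorithm:
5256 = 1×5245 + 11
5245 = 476×11 + 9
11 = 1×9 + 2
9 = 4×2 + 1
2 = 2×1 + 0
Back-substitute:
1 = 9 − 4·2
1 = −4·11 + 5·9
1 = 5·5245 − 2384·11
1 = −2384·5256 + 2389·5245
So 5245·2389 ≡ 1 (mod 5256), hence d = 2389.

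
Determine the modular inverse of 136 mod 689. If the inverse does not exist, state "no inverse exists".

Run Euclid on (689, 136):
689 = 5×136 + 9
136 = 15×9 + 1
9 = 9×1 + 0
The gcd is 1. Working backward:
1 = 136 − 15·9
1 = −15·689 + 76·136
So 136·76 ≡ 1 (mod 689).

76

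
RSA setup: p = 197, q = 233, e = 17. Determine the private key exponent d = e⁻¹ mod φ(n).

16049

φ(n) = (p−1)(q−1) = 196·232 = 45472.
Need d with 17·d ≡ 1 (mod 45472). Apply the extended Euclidean algorithm:
45472 = 2674×17 + 14
17 = 1×14 + 3
14 = 4×3 + 2
3 = 1×2 + 1
2 = 2×1 + 0
Back-substitute:
1 = 3 − 2
1 = −14 + 5·3
1 = 5·17 − 6·14
1 = −6·45472 + 16049·17
So 17·16049 ≡ 1 (mod 45472), hence d = 16049.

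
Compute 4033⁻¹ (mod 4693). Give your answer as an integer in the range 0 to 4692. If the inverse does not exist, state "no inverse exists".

Apply the Euclidean algorithm to 4693 and 4033:
4693 = 1×4033 + 660
4033 = 6×660 + 73
660 = 9×73 + 3
73 = 24×3 + 1
3 = 3×1 + 0
gcd = 1, so the inverse exists. Back-substitute:
1 = 73 − 24·3
1 = −24·660 + 217·73
1 = 217·4033 − 1326·660
1 = −1326·4693 + 1543·4033
So 4033·1543 ≡ 1 (mod 4693).

1543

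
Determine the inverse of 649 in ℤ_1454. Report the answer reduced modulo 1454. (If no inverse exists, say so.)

233

Extended Euclidean algorithm:
1454 = 2*649 + 156
649 = 4*156 + 25
156 = 6*25 + 6
25 = 4*6 + 1
6 = 6*1 + 0
Since gcd(649, 1454) = 1, back-substitute to write 1 as a combination:
1 = 25 − 4·6
1 = −4·156 + 25·25
1 = 25·649 − 104·156
1 = −104·1454 + 233·649
So 649·233 ≡ 1 (mod 1454).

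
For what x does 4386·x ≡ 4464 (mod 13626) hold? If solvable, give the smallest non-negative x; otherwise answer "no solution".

First find gcd(4386, 13626):
13626 = 3×4386 + 468
4386 = 9×468 + 174
468 = 2×174 + 120
174 = 1×120 + 54
120 = 2×54 + 12
54 = 4×12 + 6
12 = 2×6 + 0
gcd = 6 and 6 | 4464, so solutions exist. Divide through by 6: 731x ≡ 744 (mod 2271).
Now find 731⁻¹ mod 2271:
2271 = 3*731 + 78
731 = 9*78 + 29
78 = 2*29 + 20
29 = 1*20 + 9
20 = 2*9 + 2
9 = 4*2 + 1
2 = 2*1 + 0
Back-substitute:
1 = 9 − 4·2
1 = −4·20 + 9·9
1 = 9·29 − 13·20
1 = −13·78 + 35·29
1 = 35·731 − 328·78
1 = −328·2271 + 1019·731
So 731⁻¹ ≡ 1019 (mod 2271).
Then x ≡ 1019·744 ≡ 1893 (mod 2271); the smallest non-negative solution is x = 1893.

1893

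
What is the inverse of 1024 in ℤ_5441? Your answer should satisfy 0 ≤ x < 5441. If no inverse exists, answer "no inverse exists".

1695

Apply the Euclidean algorithm to 5441 and 1024:
5441 = 5·1024 + 321
1024 = 3·321 + 61
321 = 5·61 + 16
61 = 3·16 + 13
16 = 1·13 + 3
13 = 4·3 + 1
3 = 3·1 + 0
gcd = 1, so the inverse exists. Back-substitute:
1 = 13 − 4·3
1 = −4·16 + 5·13
1 = 5·61 − 19·16
1 = −19·321 + 100·61
1 = 100·1024 − 319·321
1 = −319·5441 + 1695·1024
So 1024·1695 ≡ 1 (mod 5441).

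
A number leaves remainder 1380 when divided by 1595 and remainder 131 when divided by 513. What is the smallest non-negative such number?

Write x = 1380 + 1595·k. Then 1595·k ≡ 131 − 1380 ≡ 290 (mod 513).
Need 1595⁻¹ mod 513. Extended Euclid on (513, 56):
513 = 9*56 + 9
56 = 6*9 + 2
9 = 4*2 + 1
2 = 2*1 + 0
Back-substitute:
1 = 9 − 4·2
1 = −4·56 + 25·9
1 = 25·513 − 229·56
1595⁻¹ ≡ 284 (mod 513), so k ≡ 284·290 ≡ 280 (mod 513).
x = 1380 + 1595·280 = 447980.

447980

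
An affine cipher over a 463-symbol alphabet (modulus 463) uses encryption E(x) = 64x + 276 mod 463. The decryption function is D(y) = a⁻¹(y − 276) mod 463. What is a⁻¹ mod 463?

gcd(463, 64) by repeated division:
463 = 7*64 + 15
64 = 4*15 + 4
15 = 3*4 + 3
4 = 1*3 + 1
3 = 3*1 + 0
gcd = 1, so the inverse exists. Back-substitute:
1 = 4 − 3
1 = −15 + 4·4
1 = 4·64 − 17·15
1 = −17·463 + 123·64
So 64·123 ≡ 1 (mod 463).

123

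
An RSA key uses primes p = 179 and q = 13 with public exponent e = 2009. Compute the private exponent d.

185

φ(n) = (p−1)(q−1) = 178·12 = 2136.
Need d with 2009·d ≡ 1 (mod 2136). Apply the extended Euclidean algorithm:
2136 = 1×2009 + 127
2009 = 15×127 + 104
127 = 1×104 + 23
104 = 4×23 + 12
23 = 1×12 + 11
12 = 1×11 + 1
11 = 11×1 + 0
Back-substitute:
1 = 12 − 11
1 = −23 + 2·12
1 = 2·104 − 9·23
1 = −9·127 + 11·104
1 = 11·2009 − 174·127
1 = −174·2136 + 185·2009
So 2009·185 ≡ 1 (mod 2136), hence d = 185.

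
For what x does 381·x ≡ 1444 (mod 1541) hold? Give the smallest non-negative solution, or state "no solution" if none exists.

748

First find gcd(381, 1541):
1541 = 4×381 + 17
381 = 22×17 + 7
17 = 2×7 + 3
7 = 2×3 + 1
3 = 3×1 + 0
gcd = 1, so a unique solution mod 1541 exists.
Back-substitute for the Bézout coefficients:
1 = 7 − 2·3
1 = −2·17 + 5·7
1 = 5·381 − 112·17
1 = −112·1541 + 453·381
So 381·(453) ≡ 1 (mod 1541), giving 381⁻¹ ≡ 453.
x ≡ 381⁻¹·1444 ≡ 453·1444 ≡ 748 (mod 1541).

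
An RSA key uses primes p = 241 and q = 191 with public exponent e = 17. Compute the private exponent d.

φ(n) = (p−1)(q−1) = 240·190 = 45600.
Need d with 17·d ≡ 1 (mod 45600). Apply the extended Euclidean algorithm:
45600 = 2682·17 + 6
17 = 2·6 + 5
6 = 1·5 + 1
5 = 5·1 + 0
Back-substitute:
1 = 6 − 5
1 = −17 + 3·6
1 = 3·45600 − 8047·17
So 17·(-8047) ≡ 1 (mod 45600), hence d ≡ -8047 ≡ 37553 (mod 45600).

37553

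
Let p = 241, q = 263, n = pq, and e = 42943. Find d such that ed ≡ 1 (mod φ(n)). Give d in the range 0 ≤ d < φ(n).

φ(n) = (p−1)(q−1) = 240·262 = 62880.
Need d with 42943·d ≡ 1 (mod 62880). Apply the extended Euclidean algorithm:
62880 = 1·42943 + 19937
42943 = 2·19937 + 3069
19937 = 6·3069 + 1523
3069 = 2·1523 + 23
1523 = 66·23 + 5
23 = 4·5 + 3
5 = 1·3 + 2
3 = 1·2 + 1
2 = 2·1 + 0
Back-substitute:
1 = 3 − 2
1 = −5 + 2·3
1 = 2·23 − 9·5
1 = −9·1523 + 596·23
1 = 596·3069 − 1201·1523
1 = −1201·19937 + 7802·3069
1 = 7802·42943 − 16805·19937
1 = −16805·62880 + 24607·42943
So 42943·24607 ≡ 1 (mod 62880), hence d = 24607.

24607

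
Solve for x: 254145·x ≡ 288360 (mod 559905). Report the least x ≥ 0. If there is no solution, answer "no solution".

First find gcd(254145, 559905):
559905 = 2·254145 + 51615
254145 = 4·51615 + 47685
51615 = 1·47685 + 3930
47685 = 12·3930 + 525
3930 = 7·525 + 255
525 = 2·255 + 15
255 = 17·15 + 0
gcd = 15 and 15 | 288360, so solutions exist. Divide through by 15: 16943x ≡ 19224 (mod 37327).
Now find 16943⁻¹ mod 37327:
37327 = 2·16943 + 3441
16943 = 4·3441 + 3179
3441 = 1·3179 + 262
3179 = 12·262 + 35
262 = 7·35 + 17
35 = 2·17 + 1
17 = 17·1 + 0
Back-substitute:
1 = 35 − 2·17
1 = −2·262 + 15·35
1 = 15·3179 − 182·262
1 = −182·3441 + 197·3179
1 = 197·16943 − 970·3441
1 = −970·37327 + 2137·16943
So 16943⁻¹ ≡ 2137 (mod 37327).
Then x ≡ 2137·19224 ≡ 21988 (mod 37327); the smallest non-negative solution is x = 21988.

21988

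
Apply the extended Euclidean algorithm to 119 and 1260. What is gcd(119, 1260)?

7

Apply Euclid's algorithm to 1260 and 119:
1260 = 10×119 + 70
119 = 1×70 + 49
70 = 1×49 + 21
49 = 2×21 + 7
21 = 3×7 + 0
gcd(119, 1260) = 7.
Back-substituting:
7 = 49 − 2·21
7 = −2·70 + 3·49
7 = 3·119 − 5·70
7 = −5·1260 + 53·119
So 7 = (-5)·1260 + (53)·119.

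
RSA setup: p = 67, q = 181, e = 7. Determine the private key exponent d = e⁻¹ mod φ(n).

φ(n) = (p−1)(q−1) = 66·180 = 11880.
Need d with 7·d ≡ 1 (mod 11880). Apply the extended Euclidean algorithm:
11880 = 1697*7 + 1
7 = 7*1 + 0
Back-substitute:
1 = 11880 − 1697·7
So 7·(-1697) ≡ 1 (mod 11880), hence d ≡ -1697 ≡ 10183 (mod 11880).

10183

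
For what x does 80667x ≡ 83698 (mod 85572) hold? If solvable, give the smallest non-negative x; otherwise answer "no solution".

gcd(80667, 85572):
85572 = 1*80667 + 4905
80667 = 16*4905 + 2187
4905 = 2*2187 + 531
2187 = 4*531 + 63
531 = 8*63 + 27
63 = 2*27 + 9
27 = 3*9 + 0
gcd = 9, but 9 ∤ 83698, so the congruence has no solution.

no solution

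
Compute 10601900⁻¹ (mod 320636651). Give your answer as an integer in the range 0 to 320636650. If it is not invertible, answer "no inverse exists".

gcd(320636651, 10601900) by repeated division:
320636651 = 30*10601900 + 2579651
10601900 = 4*2579651 + 283296
2579651 = 9*283296 + 29987
283296 = 9*29987 + 13413
29987 = 2*13413 + 3161
13413 = 4*3161 + 769
3161 = 4*769 + 85
769 = 9*85 + 4
85 = 21*4 + 1
4 = 4*1 + 0
The gcd is 1. Working backward:
1 = 85 − 21·4
1 = −21·769 + 190·85
1 = 190·3161 − 781·769
1 = −781·13413 + 3314·3161
1 = 3314·29987 − 7409·13413
1 = −7409·283296 + 69995·29987
1 = 69995·2579651 − 637364·283296
1 = −637364·10601900 + 2619451·2579651
1 = 2619451·320636651 − 79220894·10601900
So 10601900·(-79220894) ≡ 1 (mod 320636651), and -79220894 ≡ 241415757 (mod 320636651).

241415757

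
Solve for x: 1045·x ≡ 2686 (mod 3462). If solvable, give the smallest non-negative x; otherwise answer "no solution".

First find gcd(1045, 3462):
3462 = 3×1045 + 327
1045 = 3×327 + 64
327 = 5×64 + 7
64 = 9×7 + 1
7 = 7×1 + 0
gcd = 1, so a unique solution mod 3462 exists.
Back-substitute for the Bézout coefficients:
1 = 64 − 9·7
1 = −9·327 + 46·64
1 = 46·1045 − 147·327
1 = −147·3462 + 487·1045
So 1045·(487) ≡ 1 (mod 3462), giving 1045⁻¹ ≡ 487.
x ≡ 1045⁻¹·2686 ≡ 487·2686 ≡ 2908 (mod 3462).

2908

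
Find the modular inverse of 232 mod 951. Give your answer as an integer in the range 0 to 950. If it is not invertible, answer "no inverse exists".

gcd(951, 232) by repeated division:
951 = 4×232 + 23
232 = 10×23 + 2
23 = 11×2 + 1
2 = 2×1 + 0
The gcd is 1. Working backward:
1 = 23 − 11·2
1 = −11·232 + 111·23
1 = 111·951 − 455·232
Hence 232⁻¹ ≡ -455 ≡ 496 (mod 951).

496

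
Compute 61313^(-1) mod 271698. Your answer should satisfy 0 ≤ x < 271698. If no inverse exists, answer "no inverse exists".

Compute gcd(61313, 271698):
271698 = 4·61313 + 26446
61313 = 2·26446 + 8421
26446 = 3·8421 + 1183
8421 = 7·1183 + 140
1183 = 8·140 + 63
140 = 2·63 + 14
63 = 4·14 + 7
14 = 2·7 + 0
gcd(61313, 271698) = 7 ≠ 1, so 61313 has no multiplicative inverse modulo 271698.

no inverse exists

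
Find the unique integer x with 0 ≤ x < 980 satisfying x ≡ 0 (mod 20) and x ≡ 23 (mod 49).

Write x = 0 + 20·k. Then 20·k ≡ 23 − 0 ≡ 23 (mod 49).
Need 20⁻¹ mod 49. Extended Euclid on (49, 20):
49 = 2*20 + 9
20 = 2*9 + 2
9 = 4*2 + 1
2 = 2*1 + 0
Back-substitute:
1 = 9 − 4·2
1 = −4·20 + 9·9
1 = 9·49 − 22·20
20⁻¹ ≡ 27 (mod 49), so k ≡ 27·23 ≡ 33 (mod 49).
x = 0 + 20·33 = 660.

660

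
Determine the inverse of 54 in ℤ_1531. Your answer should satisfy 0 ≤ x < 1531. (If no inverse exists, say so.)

482

gcd(1531, 54) by repeated division:
1531 = 28*54 + 19
54 = 2*19 + 16
19 = 1*16 + 3
16 = 5*3 + 1
3 = 3*1 + 0
gcd = 1, so the inverse exists. Back-substitute:
1 = 16 − 5·3
1 = −5·19 + 6·16
1 = 6·54 − 17·19
1 = −17·1531 + 482·54
So 54·482 ≡ 1 (mod 1531).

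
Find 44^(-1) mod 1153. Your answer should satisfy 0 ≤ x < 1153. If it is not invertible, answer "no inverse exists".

Apply the Euclidean algorithm to 1153 and 44:
1153 = 26×44 + 9
44 = 4×9 + 8
9 = 1×8 + 1
8 = 8×1 + 0
Since gcd(44, 1153) = 1, back-substitute to write 1 as a combination:
1 = 9 − 8
1 = −44 + 5·9
1 = 5·1153 − 131·44
Thus 44·(-131) ≡ 1 (mod 1153); reducing, -131 mod 1153 = 1022.

1022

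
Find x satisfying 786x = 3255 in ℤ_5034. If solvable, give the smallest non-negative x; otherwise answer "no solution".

no solution

gcd(786, 5034):
5034 = 6*786 + 318
786 = 2*318 + 150
318 = 2*150 + 18
150 = 8*18 + 6
18 = 3*6 + 0
gcd = 6, but 6 ∤ 3255, so the congruence has no solution.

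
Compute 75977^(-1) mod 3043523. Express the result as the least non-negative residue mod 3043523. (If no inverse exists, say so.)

Run Euclid on (3043523, 75977):
3043523 = 40*75977 + 4443
75977 = 17*4443 + 446
4443 = 9*446 + 429
446 = 1*429 + 17
429 = 25*17 + 4
17 = 4*4 + 1
4 = 4*1 + 0
gcd = 1, so the inverse exists. Back-substitute:
1 = 17 − 4·4
1 = −4·429 + 101·17
1 = 101·446 − 105·429
1 = −105·4443 + 1046·446
1 = 1046·75977 − 17887·4443
1 = −17887·3043523 + 716526·75977
So 75977·716526 ≡ 1 (mod 3043523).

716526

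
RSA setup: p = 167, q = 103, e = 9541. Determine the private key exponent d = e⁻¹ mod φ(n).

14089

φ(n) = (p−1)(q−1) = 166·102 = 16932.
Need d with 9541·d ≡ 1 (mod 16932). Apply the extended Euclidean algorithm:
16932 = 1*9541 + 7391
9541 = 1*7391 + 2150
7391 = 3*2150 + 941
2150 = 2*941 + 268
941 = 3*268 + 137
268 = 1*137 + 131
137 = 1*131 + 6
131 = 21*6 + 5
6 = 1*5 + 1
5 = 5*1 + 0
Back-substitute:
1 = 6 − 5
1 = −131 + 22·6
1 = 22·137 − 23·131
1 = −23·268 + 45·137
1 = 45·941 − 158·268
1 = −158·2150 + 361·941
1 = 361·7391 − 1241·2150
1 = −1241·9541 + 1602·7391
1 = 1602·16932 − 2843·9541
So 9541·(-2843) ≡ 1 (mod 16932), hence d ≡ -2843 ≡ 14089 (mod 16932).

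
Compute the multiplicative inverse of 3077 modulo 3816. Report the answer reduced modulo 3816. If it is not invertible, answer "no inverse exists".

2933

Extended Euclidean algorithm:
3816 = 1*3077 + 739
3077 = 4*739 + 121
739 = 6*121 + 13
121 = 9*13 + 4
13 = 3*4 + 1
4 = 4*1 + 0
The gcd is 1. Working backward:
1 = 13 − 3·4
1 = −3·121 + 28·13
1 = 28·739 − 171·121
1 = −171·3077 + 712·739
1 = 712·3816 − 883·3077
Hence 3077⁻¹ ≡ -883 ≡ 2933 (mod 3816).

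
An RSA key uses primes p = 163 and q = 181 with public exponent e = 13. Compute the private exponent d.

φ(n) = (p−1)(q−1) = 162·180 = 29160.
Need d with 13·d ≡ 1 (mod 29160). Apply the extended Euclidean algorithm:
29160 = 2243×13 + 1
13 = 13×1 + 0
Back-substitute:
1 = 29160 − 2243·13
So 13·(-2243) ≡ 1 (mod 29160), hence d ≡ -2243 ≡ 26917 (mod 29160).

26917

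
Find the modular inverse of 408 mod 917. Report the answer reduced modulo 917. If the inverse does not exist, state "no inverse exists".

690

gcd(917, 408) by repeated division:
917 = 2*408 + 101
408 = 4*101 + 4
101 = 25*4 + 1
4 = 4*1 + 0
gcd = 1, so the inverse exists. Back-substitute:
1 = 101 − 25·4
1 = −25·408 + 101·101
1 = 101·917 − 227·408
Hence 408⁻¹ ≡ -227 ≡ 690 (mod 917).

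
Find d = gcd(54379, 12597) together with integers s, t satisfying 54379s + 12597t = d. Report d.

13

Apply Euclid's algorithm to 54379 and 12597:
54379 = 4*12597 + 3991
12597 = 3*3991 + 624
3991 = 6*624 + 247
624 = 2*247 + 130
247 = 1*130 + 117
130 = 1*117 + 13
117 = 9*13 + 0
gcd(54379, 12597) = 13.
Express as a combination:
13 = 130 − 117
13 = −247 + 2·130
13 = 2·624 − 5·247
13 = −5·3991 + 32·624
13 = 32·12597 − 101·3991
13 = −101·54379 + 436·12597
So 13 = (-101)·54379 + (436)·12597.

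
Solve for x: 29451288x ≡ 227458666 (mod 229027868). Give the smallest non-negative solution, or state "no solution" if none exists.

gcd(29451288, 229027868):
229027868 = 7×29451288 + 22868852
29451288 = 1×22868852 + 6582436
22868852 = 3×6582436 + 3121544
6582436 = 2×3121544 + 339348
3121544 = 9×339348 + 67412
339348 = 5×67412 + 2288
67412 = 29×2288 + 1060
2288 = 2×1060 + 168
1060 = 6×168 + 52
168 = 3×52 + 12
52 = 4×12 + 4
12 = 3×4 + 0
gcd = 4, but 4 ∤ 227458666, so the congruence has no solution.

no solution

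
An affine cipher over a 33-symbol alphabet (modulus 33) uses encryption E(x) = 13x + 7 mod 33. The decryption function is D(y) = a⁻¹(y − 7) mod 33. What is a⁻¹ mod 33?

Apply the Euclidean algorithm to 33 and 13:
33 = 2×13 + 7
13 = 1×7 + 6
7 = 1×6 + 1
6 = 6×1 + 0
gcd = 1, so the inverse exists. Back-substitute:
1 = 7 − 6
1 = −13 + 2·7
1 = 2·33 − 5·13
Hence 13⁻¹ ≡ -5 ≡ 28 (mod 33).

28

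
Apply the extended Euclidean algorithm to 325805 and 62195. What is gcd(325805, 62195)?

Euclidean algorithm:
325805 = 5×62195 + 14830
62195 = 4×14830 + 2875
14830 = 5×2875 + 455
2875 = 6×455 + 145
455 = 3×145 + 20
145 = 7×20 + 5
20 = 4×5 + 0
gcd(325805, 62195) = 5.
Back-substituting:
5 = 145 − 7·20
5 = −7·455 + 22·145
5 = 22·2875 − 139·455
5 = −139·14830 + 717·2875
5 = 717·62195 − 3007·14830
5 = −3007·325805 + 15752·62195
So 5 = (-3007)·325805 + (15752)·62195.

5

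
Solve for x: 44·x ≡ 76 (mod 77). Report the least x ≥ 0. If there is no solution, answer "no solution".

gcd(44, 77):
77 = 1*44 + 33
44 = 1*33 + 11
33 = 3*11 + 0
gcd = 11, but 11 ∤ 76, so the congruence has no solution.

no solution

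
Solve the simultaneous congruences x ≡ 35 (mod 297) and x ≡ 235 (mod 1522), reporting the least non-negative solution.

Write x = 35 + 297·k. Then 297·k ≡ 235 − 35 ≡ 200 (mod 1522).
Need 297⁻¹ mod 1522. Extended Euclid on (1522, 297):
1522 = 5·297 + 37
297 = 8·37 + 1
37 = 37·1 + 0
Back-substitute:
1 = 297 − 8·37
1 = −8·1522 + 41·297
297⁻¹ ≡ 41 (mod 1522), so k ≡ 41·200 ≡ 590 (mod 1522).
x = 35 + 297·590 = 175265.

175265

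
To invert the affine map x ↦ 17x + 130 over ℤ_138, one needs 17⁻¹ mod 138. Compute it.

65

gcd(138, 17) by repeated division:
138 = 8·17 + 2
17 = 8·2 + 1
2 = 2·1 + 0
Since gcd(17, 138) = 1, back-substitute to write 1 as a combination:
1 = 17 − 8·2
1 = −8·138 + 65·17
So 17·65 ≡ 1 (mod 138).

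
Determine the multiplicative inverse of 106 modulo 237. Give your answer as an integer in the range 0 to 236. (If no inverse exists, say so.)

199

Extended Euclidean algorithm:
237 = 2×106 + 25
106 = 4×25 + 6
25 = 4×6 + 1
6 = 6×1 + 0
gcd = 1, so the inverse exists. Back-substitute:
1 = 25 − 4·6
1 = −4·106 + 17·25
1 = 17·237 − 38·106
Thus 106·(-38) ≡ 1 (mod 237); reducing, -38 mod 237 = 199.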